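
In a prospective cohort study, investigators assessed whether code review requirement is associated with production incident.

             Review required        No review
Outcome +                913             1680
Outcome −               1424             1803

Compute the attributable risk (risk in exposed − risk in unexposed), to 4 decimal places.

-0.0917

Reading the table with exposure as columns: a = 913 (Review required, case), b = 1424 (Review required, non-case), c = 1680 (No review, case), d = 1803.
Risk in exposed = 913/2337 = 0.390672; risk in unexposed = 1680/3483 = 0.482343.
Risk difference = 0.390672 − 0.482343 = -0.091671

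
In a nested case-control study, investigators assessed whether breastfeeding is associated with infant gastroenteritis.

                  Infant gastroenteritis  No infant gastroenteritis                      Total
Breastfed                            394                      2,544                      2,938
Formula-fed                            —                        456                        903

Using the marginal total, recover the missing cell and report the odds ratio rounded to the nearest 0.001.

The missing cell is in the unexposed row: 903 − 456 = 447.
So a = 394, b = 2544, c = 447, d = 456.
OR = (a·d)/(b·c) = (394 × 456) / (2544 × 447) = 179664 / 1137168 = 0.15799

0.158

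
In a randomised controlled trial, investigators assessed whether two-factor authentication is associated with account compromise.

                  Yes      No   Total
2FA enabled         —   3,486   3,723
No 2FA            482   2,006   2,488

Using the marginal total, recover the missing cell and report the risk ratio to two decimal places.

The missing cell is in the exposed row: 3723 − 3486 = 237.
So a = 237, b = 3486, c = 482, d = 2006.
RR = [a/(a+b)] / [c/(c+d)] = (237/3723) / (482/2488) = 0.06366/0.19373 = 0.32859

0.33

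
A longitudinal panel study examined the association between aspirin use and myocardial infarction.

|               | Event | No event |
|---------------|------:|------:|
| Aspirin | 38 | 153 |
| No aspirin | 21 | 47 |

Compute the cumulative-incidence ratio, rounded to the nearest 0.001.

Cells: a = 38, b = 153, c = 21, d = 47.
Risk in exposed = 38/191 = 0.19895; risk in unexposed = 21/68 = 0.30882.
RR = 0.19895 / 0.30882 = 0.64423
The risk is 36% lower among the exposed than among the unexposed.

0.644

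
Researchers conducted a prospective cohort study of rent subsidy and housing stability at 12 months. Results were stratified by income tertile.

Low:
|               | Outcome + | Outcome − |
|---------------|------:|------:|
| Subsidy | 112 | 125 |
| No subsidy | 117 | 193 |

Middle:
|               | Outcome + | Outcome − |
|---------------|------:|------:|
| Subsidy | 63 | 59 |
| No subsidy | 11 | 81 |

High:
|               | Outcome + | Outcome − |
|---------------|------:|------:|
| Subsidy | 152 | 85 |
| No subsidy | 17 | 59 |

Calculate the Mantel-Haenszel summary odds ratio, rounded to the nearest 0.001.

OR_MH = Σ(aᵢdᵢ/nᵢ) / Σ(bᵢcᵢ/nᵢ), where nᵢ is the stratum total.
Stratum 1 (Low): n = 547; a·d/n = 112·193/547 = 39.5174; b·c/n = 125·117/547 = 26.7367
Stratum 2 (Middle): n = 214; a·d/n = 63·81/214 = 23.8458; b·c/n = 59·11/214 = 3.0327
Stratum 3 (High): n = 313; a·d/n = 152·59/313 = 28.6518; b·c/n = 85·17/313 = 4.6166
OR_MH = (39.5174 + 23.8458 + 28.6518) / (26.7367 + 3.0327 + 4.6166) = 92.0149 / 34.3861 = 2.67594

2.676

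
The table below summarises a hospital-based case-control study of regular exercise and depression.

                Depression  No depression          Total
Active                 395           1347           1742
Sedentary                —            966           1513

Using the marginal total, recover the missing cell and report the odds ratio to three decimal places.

The missing cell is in the unexposed row: 1513 − 966 = 547.
So a = 395, b = 1347, c = 547, d = 966.
OR = (a·d)/(b·c) = (395 × 966) / (1347 × 547) = 381570 / 736809 = 0.51787

0.518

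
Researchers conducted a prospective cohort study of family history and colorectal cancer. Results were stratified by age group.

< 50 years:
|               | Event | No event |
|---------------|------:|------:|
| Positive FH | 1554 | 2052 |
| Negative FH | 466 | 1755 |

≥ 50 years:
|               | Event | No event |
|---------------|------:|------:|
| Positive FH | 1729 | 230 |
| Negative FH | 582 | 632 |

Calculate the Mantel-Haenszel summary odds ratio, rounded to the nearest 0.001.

3.938

OR_MH = Σ(aᵢdᵢ/nᵢ) / Σ(bᵢcᵢ/nᵢ), where nᵢ is the stratum total.
Stratum 1 (< 50 years): n = 5827; a·d/n = 1554·1755/5827 = 468.0402; b·c/n = 2052·466/5827 = 164.1037
Stratum 2 (≥ 50 years): n = 3173; a·d/n = 1729·632/3173 = 344.3832; b·c/n = 230·582/3173 = 42.1872
OR_MH = (468.0402 + 344.3832) / (164.1037 + 42.1872) = 812.4234 / 206.2909 = 3.93824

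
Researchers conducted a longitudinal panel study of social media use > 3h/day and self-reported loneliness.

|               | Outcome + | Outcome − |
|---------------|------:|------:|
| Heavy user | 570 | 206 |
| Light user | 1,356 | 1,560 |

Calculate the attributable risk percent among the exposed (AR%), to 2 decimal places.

36.69

Cells: a = 570, b = 206, c = 1356, d = 1560.
Risk in exposed = 570/776 = 0.73454; risk in unexposed = 1356/2916 = 0.46502.
RR = 0.73454/0.46502 = 1.57958
AR% = (RR − 1)/RR × 100 = (1.57958 − 1)/1.57958 × 100 = 36.6919%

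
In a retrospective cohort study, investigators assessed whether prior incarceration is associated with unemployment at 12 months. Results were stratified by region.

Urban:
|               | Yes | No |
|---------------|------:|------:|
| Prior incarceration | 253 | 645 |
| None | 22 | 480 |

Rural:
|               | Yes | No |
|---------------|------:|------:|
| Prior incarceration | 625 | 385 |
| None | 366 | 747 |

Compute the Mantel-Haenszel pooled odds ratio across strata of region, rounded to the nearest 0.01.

4.01

OR_MH = Σ(aᵢdᵢ/nᵢ) / Σ(bᵢcᵢ/nᵢ), where nᵢ is the stratum total.
Stratum 1 (Urban): n = 1400; a·d/n = 253·480/1400 = 86.7429; b·c/n = 645·22/1400 = 10.1357
Stratum 2 (Rural): n = 2123; a·d/n = 625·747/2123 = 219.9129; b·c/n = 385·366/2123 = 66.3731
OR_MH = (86.7429 + 219.9129) / (10.1357 + 66.3731) = 306.6557 / 76.5088 = 4.00811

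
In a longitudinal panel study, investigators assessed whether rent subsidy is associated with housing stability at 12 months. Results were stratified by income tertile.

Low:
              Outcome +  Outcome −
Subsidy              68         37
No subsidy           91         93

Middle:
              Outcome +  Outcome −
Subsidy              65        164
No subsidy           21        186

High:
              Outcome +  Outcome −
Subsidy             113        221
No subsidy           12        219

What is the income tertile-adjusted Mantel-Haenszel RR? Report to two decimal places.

2.35

RR_MH = Σ(aᵢ·n₀ᵢ/nᵢ) / Σ(cᵢ·n₁ᵢ/nᵢ), with n₁ᵢ = aᵢ+bᵢ (exposed), n₀ᵢ = cᵢ+dᵢ (unexposed), nᵢ = n₁ᵢ+n₀ᵢ.
Stratum 1 (Low): n₁ = 105, n₀ = 184, n = 289; a·n₀/n = 68·184/289 = 43.2941; c·n₁/n = 91·105/289 = 33.0623
Stratum 2 (Middle): n₁ = 229, n₀ = 207, n = 436; a·n₀/n = 65·207/436 = 30.8601; c·n₁/n = 21·229/436 = 11.0298
Stratum 3 (High): n₁ = 334, n₀ = 231, n = 565; a·n₀/n = 113·231/565 = 46.2000; c·n₁/n = 12·334/565 = 7.0938
RR_MH = (43.2941 + 30.8601 + 46.2000) / (33.0623 + 11.0298 + 7.0938) = 120.3542 / 51.1859 = 2.35132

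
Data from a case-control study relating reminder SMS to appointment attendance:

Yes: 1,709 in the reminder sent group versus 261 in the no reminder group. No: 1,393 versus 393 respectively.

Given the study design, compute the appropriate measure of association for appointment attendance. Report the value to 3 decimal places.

1.847

From the description: a = 1709, b = 1393, c = 261, d = 393.
This is a case-control study: participants were sampled on outcome status, so risks in the source population cannot be estimated directly — relative risk is not valid here. The odds ratio is the appropriate measure.
OR = (a·d)/(b·c) = (1709 × 393) / (1393 × 261) = 671637 / 363573 = 1.84732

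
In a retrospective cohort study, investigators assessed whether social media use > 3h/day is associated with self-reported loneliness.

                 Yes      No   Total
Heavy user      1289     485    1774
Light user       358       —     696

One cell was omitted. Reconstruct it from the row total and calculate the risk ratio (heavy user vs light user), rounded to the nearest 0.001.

1.413

The missing cell is in the unexposed row: 696 − 358 = 338.
So a = 1289, b = 485, c = 358, d = 338.
RR = [a/(a+b)] / [c/(c+d)] = (1289/1774) / (358/696) = 0.72661/0.51437 = 1.41262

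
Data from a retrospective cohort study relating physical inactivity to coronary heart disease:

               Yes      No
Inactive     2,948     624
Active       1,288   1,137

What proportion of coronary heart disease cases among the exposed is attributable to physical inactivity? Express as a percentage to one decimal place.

35.6

Cells: a = 2948, b = 624, c = 1288, d = 1137.
Risk in exposed = 2948/3572 = 0.82531; risk in unexposed = 1288/2425 = 0.53113.
RR = 0.82531/0.53113 = 1.55386
AR% = (RR − 1)/RR × 100 = (1.55386 − 1)/1.55386 × 100 = 35.6441%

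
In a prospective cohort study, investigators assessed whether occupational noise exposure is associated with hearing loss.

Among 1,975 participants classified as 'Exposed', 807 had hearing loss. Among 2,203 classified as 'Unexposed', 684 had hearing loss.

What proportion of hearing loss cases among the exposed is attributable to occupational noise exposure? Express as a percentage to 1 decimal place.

24.0

From the description: a = 807, b = 1168, c = 684, d = 1519.
Risk in exposed = 807/1975 = 0.40861; risk in unexposed = 684/2203 = 0.31049.
RR = 0.40861/0.31049 = 1.31603
AR% = (RR − 1)/RR × 100 = (1.31603 − 1)/1.31603 × 100 = 24.0137%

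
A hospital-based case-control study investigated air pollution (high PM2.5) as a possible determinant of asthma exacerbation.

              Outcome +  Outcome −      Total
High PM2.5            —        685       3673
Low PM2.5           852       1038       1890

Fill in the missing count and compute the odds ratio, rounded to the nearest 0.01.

5.31

The missing cell is in the exposed row: 3673 − 685 = 2988.
So a = 2988, b = 685, c = 852, d = 1038.
OR = (a·d)/(b·c) = (2988 × 1038) / (685 × 852) = 3101544 / 583620 = 5.31432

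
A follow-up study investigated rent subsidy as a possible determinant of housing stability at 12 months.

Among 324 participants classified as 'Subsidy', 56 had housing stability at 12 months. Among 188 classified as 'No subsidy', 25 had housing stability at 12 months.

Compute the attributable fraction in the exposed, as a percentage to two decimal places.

23.06

From the description: a = 56, b = 268, c = 25, d = 163.
Risk in exposed = 56/324 = 0.17284; risk in unexposed = 25/188 = 0.13298.
RR = 0.17284/0.13298 = 1.29975
AR% = (RR − 1)/RR × 100 = (1.29975 − 1)/1.29975 × 100 = 23.0623%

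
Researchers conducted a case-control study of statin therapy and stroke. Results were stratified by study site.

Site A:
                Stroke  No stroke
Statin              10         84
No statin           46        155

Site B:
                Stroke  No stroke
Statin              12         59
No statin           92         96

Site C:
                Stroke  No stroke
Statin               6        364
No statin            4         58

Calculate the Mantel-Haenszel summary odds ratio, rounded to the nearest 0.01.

OR_MH = Σ(aᵢdᵢ/nᵢ) / Σ(bᵢcᵢ/nᵢ), where nᵢ is the stratum total.
Stratum 1 (Site A): n = 295; a·d/n = 10·155/295 = 5.2542; b·c/n = 84·46/295 = 13.0983
Stratum 2 (Site B): n = 259; a·d/n = 12·96/259 = 4.4479; b·c/n = 59·92/259 = 20.9575
Stratum 3 (Site C): n = 432; a·d/n = 6·58/432 = 0.8056; b·c/n = 364·4/432 = 3.3704
OR_MH = (5.2542 + 4.4479 + 0.8056) / (13.0983 + 20.9575 + 3.3704) = 10.5077 / 37.4262 = 0.28076

0.28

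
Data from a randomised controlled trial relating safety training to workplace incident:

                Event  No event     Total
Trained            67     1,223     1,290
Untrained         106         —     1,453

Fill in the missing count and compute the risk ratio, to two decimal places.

0.71

The missing cell is in the unexposed row: 1453 − 106 = 1347.
So a = 67, b = 1223, c = 106, d = 1347.
RR = [a/(a+b)] / [c/(c+d)] = (67/1290) / (106/1453) = 0.05194/0.07295 = 0.71194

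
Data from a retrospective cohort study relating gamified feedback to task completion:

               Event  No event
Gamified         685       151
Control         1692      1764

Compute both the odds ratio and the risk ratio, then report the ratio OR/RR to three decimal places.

2.826

Cells: a = 685, b = 151, c = 1692, d = 1764.
OR = (685·1764)/(151·1692) = 1208340/255492 = 4.72946
Risk in exposed = 685/836 = 0.81938; risk in unexposed = 1692/3456 = 0.48958; RR = 1.67362
OR/RR = 4.72946 / 1.67362 = 2.82588
The outcome is not rare, so the OR lies further from 1 than the RR.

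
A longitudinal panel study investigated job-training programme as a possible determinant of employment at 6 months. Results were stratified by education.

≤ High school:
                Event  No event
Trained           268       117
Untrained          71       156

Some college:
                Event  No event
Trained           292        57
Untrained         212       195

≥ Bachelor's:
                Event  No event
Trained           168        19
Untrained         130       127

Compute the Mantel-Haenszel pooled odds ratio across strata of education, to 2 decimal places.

5.46

OR_MH = Σ(aᵢdᵢ/nᵢ) / Σ(bᵢcᵢ/nᵢ), where nᵢ is the stratum total.
Stratum 1 (≤ High school): n = 612; a·d/n = 268·156/612 = 68.3137; b·c/n = 117·71/612 = 13.5735
Stratum 2 (Some college): n = 756; a·d/n = 292·195/756 = 75.3175; b·c/n = 57·212/756 = 15.9841
Stratum 3 (≥ Bachelor's): n = 444; a·d/n = 168·127/444 = 48.0541; b·c/n = 19·130/444 = 5.5631
OR_MH = (68.3137 + 75.3175 + 48.0541) / (13.5735 + 15.9841 + 5.5631) = 191.6852 / 35.1207 = 5.45790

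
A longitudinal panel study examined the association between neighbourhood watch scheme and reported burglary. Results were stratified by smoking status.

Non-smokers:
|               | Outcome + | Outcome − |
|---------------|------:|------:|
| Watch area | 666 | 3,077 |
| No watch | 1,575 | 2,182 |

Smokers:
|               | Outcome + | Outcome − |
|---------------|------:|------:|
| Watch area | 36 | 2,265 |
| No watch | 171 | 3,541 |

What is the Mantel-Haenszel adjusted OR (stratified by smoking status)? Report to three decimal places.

OR_MH = Σ(aᵢdᵢ/nᵢ) / Σ(bᵢcᵢ/nᵢ), where nᵢ is the stratum total.
Stratum 1 (Non-smokers): n = 7500; a·d/n = 666·2182/7500 = 193.7616; b·c/n = 3077·1575/7500 = 646.1700
Stratum 2 (Smokers): n = 6013; a·d/n = 36·3541/6013 = 21.2001; b·c/n = 2265·171/6013 = 64.4129
OR_MH = (193.7616 + 21.2001) / (646.1700 + 64.4129) = 214.9617 / 710.5829 = 0.30251

0.303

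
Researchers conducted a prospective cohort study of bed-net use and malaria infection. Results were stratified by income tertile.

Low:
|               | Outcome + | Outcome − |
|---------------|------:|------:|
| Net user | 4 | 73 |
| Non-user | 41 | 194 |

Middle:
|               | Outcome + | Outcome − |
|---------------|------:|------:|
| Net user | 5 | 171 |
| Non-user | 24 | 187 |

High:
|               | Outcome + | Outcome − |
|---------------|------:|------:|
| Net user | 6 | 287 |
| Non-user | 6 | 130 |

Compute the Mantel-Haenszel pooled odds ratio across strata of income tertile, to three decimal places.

OR_MH = Σ(aᵢdᵢ/nᵢ) / Σ(bᵢcᵢ/nᵢ), where nᵢ is the stratum total.
Stratum 1 (Low): n = 312; a·d/n = 4·194/312 = 2.4872; b·c/n = 73·41/312 = 9.5929
Stratum 2 (Middle): n = 387; a·d/n = 5·187/387 = 2.4160; b·c/n = 171·24/387 = 10.6047
Stratum 3 (High): n = 429; a·d/n = 6·130/429 = 1.8182; b·c/n = 287·6/429 = 4.0140
OR_MH = (2.4872 + 2.4160 + 1.8182) / (9.5929 + 10.6047 + 4.0140) = 6.7214 / 24.2116 = 0.27761

0.278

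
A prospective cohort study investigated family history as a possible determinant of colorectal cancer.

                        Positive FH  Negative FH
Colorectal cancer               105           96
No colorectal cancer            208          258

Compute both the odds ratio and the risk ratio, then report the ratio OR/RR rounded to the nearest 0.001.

1.097

Reading the table with exposure as columns: a = 105 (Positive FH, case), b = 208 (Positive FH, non-case), c = 96 (Negative FH, case), d = 258.
OR = (105·258)/(208·96) = 27090/19968 = 1.35667
Risk in exposed = 105/313 = 0.33546; risk in unexposed = 96/354 = 0.27119; RR = 1.23702
OR/RR = 1.35667 / 1.23702 = 1.09672
The outcome is not rare, so the OR lies further from 1 than the RR.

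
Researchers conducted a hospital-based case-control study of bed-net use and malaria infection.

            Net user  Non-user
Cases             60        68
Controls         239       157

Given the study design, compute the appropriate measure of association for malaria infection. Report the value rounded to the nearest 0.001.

0.580

Reading the table with exposure as columns: a = 60 (Net user, case), b = 239 (Net user, non-case), c = 68 (Non-user, case), d = 157.
This is a hospital-based case-control study: participants were sampled on outcome status, so risks in the source population cannot be estimated directly — relative risk is not valid here. The odds ratio is the appropriate measure.
OR = (a·d)/(b·c) = (60 × 157) / (239 × 68) = 9420 / 16252 = 0.57962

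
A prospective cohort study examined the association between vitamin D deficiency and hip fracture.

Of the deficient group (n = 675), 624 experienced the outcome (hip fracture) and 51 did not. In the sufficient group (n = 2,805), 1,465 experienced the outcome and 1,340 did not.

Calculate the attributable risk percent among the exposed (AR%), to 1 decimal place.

43.5

From the description: a = 624, b = 51, c = 1465, d = 1340.
Risk in exposed = 624/675 = 0.92444; risk in unexposed = 1465/2805 = 0.52228.
RR = 0.92444/0.52228 = 1.77001
AR% = (RR − 1)/RR × 100 = (1.77001 − 1)/1.77001 × 100 = 43.5032%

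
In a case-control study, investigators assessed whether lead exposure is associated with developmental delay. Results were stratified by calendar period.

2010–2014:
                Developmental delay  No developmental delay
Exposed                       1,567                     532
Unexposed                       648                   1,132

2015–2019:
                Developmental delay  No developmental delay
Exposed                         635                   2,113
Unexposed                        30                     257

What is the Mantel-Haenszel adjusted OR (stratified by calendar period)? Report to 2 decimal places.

4.66

OR_MH = Σ(aᵢdᵢ/nᵢ) / Σ(bᵢcᵢ/nᵢ), where nᵢ is the stratum total.
Stratum 1 (2010–2014): n = 3879; a·d/n = 1567·1132/3879 = 457.2941; b·c/n = 532·648/3879 = 88.8724
Stratum 2 (2015–2019): n = 3035; a·d/n = 635·257/3035 = 53.7710; b·c/n = 2113·30/3035 = 20.8863
OR_MH = (457.2941 + 53.7710) / (88.8724 + 20.8863) = 511.0652 / 109.7587 = 4.65626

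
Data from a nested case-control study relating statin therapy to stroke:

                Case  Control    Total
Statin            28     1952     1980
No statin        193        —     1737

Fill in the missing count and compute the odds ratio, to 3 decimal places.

The missing cell is in the unexposed row: 1737 − 193 = 1544.
So a = 28, b = 1952, c = 193, d = 1544.
OR = (a·d)/(b·c) = (28 × 1544) / (1952 × 193) = 43232 / 376736 = 0.11475

0.115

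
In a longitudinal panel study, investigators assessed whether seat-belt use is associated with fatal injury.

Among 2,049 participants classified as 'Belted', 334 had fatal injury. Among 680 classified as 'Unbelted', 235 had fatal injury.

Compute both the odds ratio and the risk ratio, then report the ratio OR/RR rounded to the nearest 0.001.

0.782

From the description: a = 334, b = 1715, c = 235, d = 445.
OR = (334·445)/(1715·235) = 148630/403025 = 0.36879
Risk in exposed = 334/2049 = 0.16301; risk in unexposed = 235/680 = 0.34559; RR = 0.47168
OR/RR = 0.36879 / 0.47168 = 0.78186
The outcome is not rare, so the OR lies further from 1 than the RR.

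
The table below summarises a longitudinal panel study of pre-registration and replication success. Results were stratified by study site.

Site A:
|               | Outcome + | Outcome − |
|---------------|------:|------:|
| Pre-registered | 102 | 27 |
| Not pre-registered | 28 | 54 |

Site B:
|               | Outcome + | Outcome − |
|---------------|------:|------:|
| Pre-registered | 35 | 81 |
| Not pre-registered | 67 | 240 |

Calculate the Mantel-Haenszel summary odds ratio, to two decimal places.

2.80

OR_MH = Σ(aᵢdᵢ/nᵢ) / Σ(bᵢcᵢ/nᵢ), where nᵢ is the stratum total.
Stratum 1 (Site A): n = 211; a·d/n = 102·54/211 = 26.1043; b·c/n = 27·28/211 = 3.5829
Stratum 2 (Site B): n = 423; a·d/n = 35·240/423 = 19.8582; b·c/n = 81·67/423 = 12.8298
OR_MH = (26.1043 + 19.8582) / (3.5829 + 12.8298) = 45.9624 / 16.4127 = 2.80041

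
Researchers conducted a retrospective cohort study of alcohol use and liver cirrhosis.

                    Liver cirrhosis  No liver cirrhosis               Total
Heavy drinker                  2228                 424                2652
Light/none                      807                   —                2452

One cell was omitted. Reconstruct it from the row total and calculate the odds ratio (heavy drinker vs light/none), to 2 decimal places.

The missing cell is in the unexposed row: 2452 − 807 = 1645.
So a = 2228, b = 424, c = 807, d = 1645.
OR = (a·d)/(b·c) = (2228 × 1645) / (424 × 807) = 3665060 / 342168 = 10.71129

10.71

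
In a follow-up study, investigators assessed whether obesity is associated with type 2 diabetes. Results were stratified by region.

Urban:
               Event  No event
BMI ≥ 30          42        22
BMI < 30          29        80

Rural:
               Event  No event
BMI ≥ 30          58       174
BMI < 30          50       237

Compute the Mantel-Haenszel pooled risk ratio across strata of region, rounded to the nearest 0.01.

RR_MH = Σ(aᵢ·n₀ᵢ/nᵢ) / Σ(cᵢ·n₁ᵢ/nᵢ), with n₁ᵢ = aᵢ+bᵢ (exposed), n₀ᵢ = cᵢ+dᵢ (unexposed), nᵢ = n₁ᵢ+n₀ᵢ.
Stratum 1 (Urban): n₁ = 64, n₀ = 109, n = 173; a·n₀/n = 42·109/173 = 26.4624; c·n₁/n = 29·64/173 = 10.7283
Stratum 2 (Rural): n₁ = 232, n₀ = 287, n = 519; a·n₀/n = 58·287/519 = 32.0732; c·n₁/n = 50·232/519 = 22.3507
RR_MH = (26.4624 + 32.0732) / (10.7283 + 22.3507) = 58.5356 / 33.0790 = 1.76957

1.77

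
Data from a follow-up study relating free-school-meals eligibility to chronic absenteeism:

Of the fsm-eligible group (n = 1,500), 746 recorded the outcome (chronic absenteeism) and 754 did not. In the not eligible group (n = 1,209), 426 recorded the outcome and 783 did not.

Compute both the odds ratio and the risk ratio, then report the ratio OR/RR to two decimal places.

1.29

From the description: a = 746, b = 754, c = 426, d = 783.
OR = (746·783)/(754·426) = 584118/321204 = 1.81853
Risk in exposed = 746/1500 = 0.49733; risk in unexposed = 426/1209 = 0.35236; RR = 1.41145
OR/RR = 1.81853 / 1.41145 = 1.28841
The outcome is not rare, so the OR lies further from 1 than the RR.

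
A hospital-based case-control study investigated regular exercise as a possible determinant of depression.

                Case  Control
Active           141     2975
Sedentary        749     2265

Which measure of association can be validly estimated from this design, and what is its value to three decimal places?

0.143

Cells: a = 141, b = 2975, c = 749, d = 2265.
This is a hospital-based case-control study: participants were sampled on outcome status, so risks in the source population cannot be estimated directly — relative risk is not valid here. The odds ratio is the appropriate measure.
OR = (a·d)/(b·c) = (141 × 2265) / (2975 × 749) = 319365 / 2228275 = 0.14332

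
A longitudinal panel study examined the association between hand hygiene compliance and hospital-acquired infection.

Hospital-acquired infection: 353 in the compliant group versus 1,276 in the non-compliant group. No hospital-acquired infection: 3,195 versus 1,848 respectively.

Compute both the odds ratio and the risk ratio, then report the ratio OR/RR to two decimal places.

From the description: a = 353, b = 3195, c = 1276, d = 1848.
OR = (353·1848)/(3195·1276) = 652344/4076820 = 0.16001
Risk in exposed = 353/3548 = 0.09949; risk in unexposed = 1276/3124 = 0.40845; RR = 0.24359
OR/RR = 0.16001 / 0.24359 = 0.65691
The outcome is not rare, so the OR lies further from 1 than the RR.

0.66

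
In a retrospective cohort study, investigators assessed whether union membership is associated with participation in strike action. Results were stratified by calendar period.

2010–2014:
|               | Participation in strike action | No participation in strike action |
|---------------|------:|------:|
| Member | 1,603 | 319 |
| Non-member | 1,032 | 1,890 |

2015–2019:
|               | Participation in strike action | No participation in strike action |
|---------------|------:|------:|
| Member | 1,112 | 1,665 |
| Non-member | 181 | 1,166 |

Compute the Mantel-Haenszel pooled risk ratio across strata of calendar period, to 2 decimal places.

2.50

RR_MH = Σ(aᵢ·n₀ᵢ/nᵢ) / Σ(cᵢ·n₁ᵢ/nᵢ), with n₁ᵢ = aᵢ+bᵢ (exposed), n₀ᵢ = cᵢ+dᵢ (unexposed), nᵢ = n₁ᵢ+n₀ᵢ.
Stratum 1 (2010–2014): n₁ = 1922, n₀ = 2922, n = 4844; a·n₀/n = 1603·2922/4844 = 966.9624; c·n₁/n = 1032·1922/4844 = 409.4765
Stratum 2 (2015–2019): n₁ = 2777, n₀ = 1347, n = 4124; a·n₀/n = 1112·1347/4124 = 363.2066; c·n₁/n = 181·2777/4124 = 121.8809
RR_MH = (966.9624 + 363.2066) / (409.4765 + 121.8809) = 1330.1690 / 531.3574 = 2.50334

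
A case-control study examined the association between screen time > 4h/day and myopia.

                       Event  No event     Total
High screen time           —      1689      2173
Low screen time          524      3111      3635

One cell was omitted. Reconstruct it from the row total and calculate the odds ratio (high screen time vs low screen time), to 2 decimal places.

The missing cell is in the exposed row: 2173 − 1689 = 484.
So a = 484, b = 1689, c = 524, d = 3111.
OR = (a·d)/(b·c) = (484 × 3111) / (1689 × 524) = 1505724 / 885036 = 1.70131

1.70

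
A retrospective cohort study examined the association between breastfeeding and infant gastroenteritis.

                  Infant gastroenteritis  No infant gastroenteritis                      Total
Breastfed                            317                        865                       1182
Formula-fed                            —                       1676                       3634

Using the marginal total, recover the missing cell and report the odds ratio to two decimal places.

The missing cell is in the unexposed row: 3634 − 1676 = 1958.
So a = 317, b = 865, c = 1958, d = 1676.
OR = (a·d)/(b·c) = (317 × 1676) / (865 × 1958) = 531292 / 1693670 = 0.31369

0.31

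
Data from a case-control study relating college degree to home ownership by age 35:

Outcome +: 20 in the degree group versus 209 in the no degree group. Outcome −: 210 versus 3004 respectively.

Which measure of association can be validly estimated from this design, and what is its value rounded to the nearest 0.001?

From the description: a = 20, b = 210, c = 209, d = 3004.
This is a case-control study: participants were sampled on outcome status, so risks in the source population cannot be estimated directly — relative risk is not valid here. The odds ratio is the appropriate measure.
OR = (a·d)/(b·c) = (20 × 3004) / (210 × 209) = 60080 / 43890 = 1.36888

1.369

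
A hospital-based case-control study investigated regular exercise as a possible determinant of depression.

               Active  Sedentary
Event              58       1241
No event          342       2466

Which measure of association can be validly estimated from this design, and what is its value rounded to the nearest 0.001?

0.337

Reading the table with exposure as columns: a = 58 (Active, case), b = 342 (Active, non-case), c = 1241 (Sedentary, case), d = 2466.
This is a hospital-based case-control study: participants were sampled on outcome status, so risks in the source population cannot be estimated directly — relative risk is not valid here. The odds ratio is the appropriate measure.
OR = (a·d)/(b·c) = (58 × 2466) / (342 × 1241) = 143028 / 424422 = 0.33699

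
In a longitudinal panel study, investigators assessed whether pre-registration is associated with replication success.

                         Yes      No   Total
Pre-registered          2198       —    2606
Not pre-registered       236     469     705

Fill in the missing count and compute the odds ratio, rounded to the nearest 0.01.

10.71

The missing cell is in the exposed row: 2606 − 2198 = 408.
So a = 2198, b = 408, c = 236, d = 469.
OR = (a·d)/(b·c) = (2198 × 469) / (408 × 236) = 1030862 / 96288 = 10.70603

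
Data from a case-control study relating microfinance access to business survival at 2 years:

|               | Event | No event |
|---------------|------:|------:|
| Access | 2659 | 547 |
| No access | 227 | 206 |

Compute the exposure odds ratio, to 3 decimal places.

Cells: a = 2659, b = 547, c = 227, d = 206.
OR = (a·d)/(b·c) = (2659 × 206) / (547 × 227) = 547754 / 124169 = 4.41136
The odds of business survival at 2 years are about 4.41 times as high in the access group.

4.411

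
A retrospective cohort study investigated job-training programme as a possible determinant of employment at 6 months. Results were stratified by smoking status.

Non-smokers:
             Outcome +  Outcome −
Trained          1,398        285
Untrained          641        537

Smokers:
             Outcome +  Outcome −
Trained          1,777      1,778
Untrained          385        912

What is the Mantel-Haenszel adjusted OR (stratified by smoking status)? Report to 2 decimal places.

OR_MH = Σ(aᵢdᵢ/nᵢ) / Σ(bᵢcᵢ/nᵢ), where nᵢ is the stratum total.
Stratum 1 (Non-smokers): n = 2861; a·d/n = 1398·537/2861 = 262.3999; b·c/n = 285·641/2861 = 63.8535
Stratum 2 (Smokers): n = 4852; a·d/n = 1777·912/4852 = 334.0115; b·c/n = 1778·385/4852 = 141.0820
OR_MH = (262.3999 + 334.0115) / (63.8535 + 141.0820) = 596.4114 / 204.9356 = 2.91024

2.91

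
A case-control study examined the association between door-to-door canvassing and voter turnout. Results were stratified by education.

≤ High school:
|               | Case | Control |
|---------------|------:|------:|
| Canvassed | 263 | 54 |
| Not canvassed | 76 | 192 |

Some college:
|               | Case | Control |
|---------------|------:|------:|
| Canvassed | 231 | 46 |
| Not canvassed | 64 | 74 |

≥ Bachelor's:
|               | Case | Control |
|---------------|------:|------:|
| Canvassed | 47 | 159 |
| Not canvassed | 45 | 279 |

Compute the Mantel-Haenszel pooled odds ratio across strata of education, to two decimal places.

5.51

OR_MH = Σ(aᵢdᵢ/nᵢ) / Σ(bᵢcᵢ/nᵢ), where nᵢ is the stratum total.
Stratum 1 (≤ High school): n = 585; a·d/n = 263·192/585 = 86.3179; b·c/n = 54·76/585 = 7.0154
Stratum 2 (Some college): n = 415; a·d/n = 231·74/415 = 41.1904; b·c/n = 46·64/415 = 7.0940
Stratum 3 (≥ Bachelor's): n = 530; a·d/n = 47·279/530 = 24.7415; b·c/n = 159·45/530 = 13.5000
OR_MH = (86.3179 + 41.1904 + 24.7415) / (7.0154 + 7.0940 + 13.5000) = 152.2498 / 27.6094 = 5.51443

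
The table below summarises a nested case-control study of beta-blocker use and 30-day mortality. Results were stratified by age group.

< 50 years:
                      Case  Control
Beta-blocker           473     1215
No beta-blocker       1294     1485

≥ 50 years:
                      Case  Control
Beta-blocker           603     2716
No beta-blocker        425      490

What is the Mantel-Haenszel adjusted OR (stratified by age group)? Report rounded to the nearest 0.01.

0.36

OR_MH = Σ(aᵢdᵢ/nᵢ) / Σ(bᵢcᵢ/nᵢ), where nᵢ is the stratum total.
Stratum 1 (< 50 years): n = 4467; a·d/n = 473·1485/4467 = 157.2431; b·c/n = 1215·1294/4467 = 351.9610
Stratum 2 (≥ 50 years): n = 4234; a·d/n = 603·490/4234 = 69.7851; b·c/n = 2716·425/4234 = 272.6264
OR_MH = (157.2431 + 69.7851) / (351.9610 + 272.6264) = 227.0282 / 624.5874 = 0.36349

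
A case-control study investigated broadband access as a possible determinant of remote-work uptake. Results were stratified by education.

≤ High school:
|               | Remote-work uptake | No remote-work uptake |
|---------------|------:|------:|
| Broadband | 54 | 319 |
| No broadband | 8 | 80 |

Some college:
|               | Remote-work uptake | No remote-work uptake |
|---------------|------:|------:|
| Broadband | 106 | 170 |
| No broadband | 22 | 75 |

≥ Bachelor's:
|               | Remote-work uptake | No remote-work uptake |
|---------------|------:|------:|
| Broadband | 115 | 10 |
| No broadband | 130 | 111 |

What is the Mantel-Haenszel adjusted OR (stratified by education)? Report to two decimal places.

3.43

OR_MH = Σ(aᵢdᵢ/nᵢ) / Σ(bᵢcᵢ/nᵢ), where nᵢ is the stratum total.
Stratum 1 (≤ High school): n = 461; a·d/n = 54·80/461 = 9.3709; b·c/n = 319·8/461 = 5.5358
Stratum 2 (Some college): n = 373; a·d/n = 106·75/373 = 21.3137; b·c/n = 170·22/373 = 10.0268
Stratum 3 (≥ Bachelor's): n = 366; a·d/n = 115·111/366 = 34.8770; b·c/n = 10·130/366 = 3.5519
OR_MH = (9.3709 + 21.3137 + 34.8770) / (5.5358 + 10.0268 + 3.5519) = 65.5617 / 19.1145 = 3.42994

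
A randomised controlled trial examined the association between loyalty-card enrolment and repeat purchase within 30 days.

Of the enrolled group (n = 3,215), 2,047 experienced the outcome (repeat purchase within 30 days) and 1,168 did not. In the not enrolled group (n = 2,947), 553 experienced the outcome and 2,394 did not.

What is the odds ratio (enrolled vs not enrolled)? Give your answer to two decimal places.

7.59

From the description: a = 2047, b = 1168, c = 553, d = 2394.
OR = (a·d)/(b·c) = (2047 × 2394) / (1168 × 553) = 4900518 / 645904 = 7.58707
The odds of repeat purchase within 30 days are about 7.59 times as high in the enrolled group.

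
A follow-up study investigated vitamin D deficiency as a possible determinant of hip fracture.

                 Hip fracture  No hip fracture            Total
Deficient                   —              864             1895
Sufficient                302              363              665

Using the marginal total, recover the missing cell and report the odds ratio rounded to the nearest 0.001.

The missing cell is in the exposed row: 1895 − 864 = 1031.
So a = 1031, b = 864, c = 302, d = 363.
OR = (a·d)/(b·c) = (1031 × 363) / (864 × 302) = 374253 / 260928 = 1.43432

1.434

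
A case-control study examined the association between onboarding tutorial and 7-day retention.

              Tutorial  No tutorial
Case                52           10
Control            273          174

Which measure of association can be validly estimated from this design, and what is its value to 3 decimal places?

Reading the table with exposure as columns: a = 52 (Tutorial, case), b = 273 (Tutorial, non-case), c = 10 (No tutorial, case), d = 174.
This is a case-control study: participants were sampled on outcome status, so risks in the source population cannot be estimated directly — relative risk is not valid here. The odds ratio is the appropriate measure.
OR = (a·d)/(b·c) = (52 × 174) / (273 × 10) = 9048 / 2730 = 3.31429

3.314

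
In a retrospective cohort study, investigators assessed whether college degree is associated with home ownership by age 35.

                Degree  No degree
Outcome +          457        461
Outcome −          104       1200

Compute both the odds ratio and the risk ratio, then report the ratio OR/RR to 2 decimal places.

Reading the table with exposure as columns: a = 457 (Degree, case), b = 104 (Degree, non-case), c = 461 (No degree, case), d = 1200.
OR = (457·1200)/(104·461) = 548400/47944 = 11.43834
Risk in exposed = 457/561 = 0.81462; risk in unexposed = 461/1661 = 0.27754; RR = 2.93509
OR/RR = 11.43834 / 2.93509 = 3.89710
The outcome is not rare, so the OR lies further from 1 than the RR.

3.90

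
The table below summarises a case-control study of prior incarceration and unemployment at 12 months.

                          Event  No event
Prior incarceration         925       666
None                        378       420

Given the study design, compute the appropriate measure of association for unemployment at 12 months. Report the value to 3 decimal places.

1.543

Cells: a = 925, b = 666, c = 378, d = 420.
This is a case-control study: participants were sampled on outcome status, so risks in the source population cannot be estimated directly — relative risk is not valid here. The odds ratio is the appropriate measure.
OR = (a·d)/(b·c) = (925 × 420) / (666 × 378) = 388500 / 251748 = 1.54321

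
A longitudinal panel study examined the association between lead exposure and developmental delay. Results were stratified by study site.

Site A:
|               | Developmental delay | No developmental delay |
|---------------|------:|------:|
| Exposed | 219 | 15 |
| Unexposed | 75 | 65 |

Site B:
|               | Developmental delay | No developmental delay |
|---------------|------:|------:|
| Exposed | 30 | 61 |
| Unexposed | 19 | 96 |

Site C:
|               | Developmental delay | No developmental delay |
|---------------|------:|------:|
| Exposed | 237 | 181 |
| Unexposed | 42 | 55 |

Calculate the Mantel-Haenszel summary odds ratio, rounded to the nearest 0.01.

3.31

OR_MH = Σ(aᵢdᵢ/nᵢ) / Σ(bᵢcᵢ/nᵢ), where nᵢ is the stratum total.
Stratum 1 (Site A): n = 374; a·d/n = 219·65/374 = 38.0615; b·c/n = 15·75/374 = 3.0080
Stratum 2 (Site B): n = 206; a·d/n = 30·96/206 = 13.9806; b·c/n = 61·19/206 = 5.6262
Stratum 3 (Site C): n = 515; a·d/n = 237·55/515 = 25.3107; b·c/n = 181·42/515 = 14.7612
OR_MH = (38.0615 + 13.9806 + 25.3107) / (3.0080 + 5.6262 + 14.7612) = 77.3528 / 23.3954 = 3.30632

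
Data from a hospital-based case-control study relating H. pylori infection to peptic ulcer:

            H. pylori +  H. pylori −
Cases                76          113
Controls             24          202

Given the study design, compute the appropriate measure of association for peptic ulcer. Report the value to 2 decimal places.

Reading the table with exposure as columns: a = 76 (H. pylori +, case), b = 24 (H. pylori +, non-case), c = 113 (H. pylori −, case), d = 202.
This is a hospital-based case-control study: participants were sampled on outcome status, so risks in the source population cannot be estimated directly — relative risk is not valid here. The odds ratio is the appropriate measure.
OR = (a·d)/(b·c) = (76 × 202) / (24 × 113) = 15352 / 2712 = 5.66077

5.66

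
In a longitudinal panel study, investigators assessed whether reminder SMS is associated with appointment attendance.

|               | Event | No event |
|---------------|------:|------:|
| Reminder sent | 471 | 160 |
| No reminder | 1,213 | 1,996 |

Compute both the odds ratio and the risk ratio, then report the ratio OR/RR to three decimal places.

Cells: a = 471, b = 160, c = 1213, d = 1996.
OR = (471·1996)/(160·1213) = 940116/194080 = 4.84396
Risk in exposed = 471/631 = 0.74643; risk in unexposed = 1213/3209 = 0.37800; RR = 1.97470
OR/RR = 4.84396 / 1.97470 = 2.45301
The outcome is not rare, so the OR lies further from 1 than the RR.

2.453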